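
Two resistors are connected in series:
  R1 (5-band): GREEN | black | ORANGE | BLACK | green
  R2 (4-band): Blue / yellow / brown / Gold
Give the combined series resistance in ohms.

R1: green, black, orange → 503; black ×1 → 503 Ω.
R2: blue, yellow → 64; brown ×10 → 640 Ω.
Series: 503 + 640 = 1143 Ω.

1143 Ω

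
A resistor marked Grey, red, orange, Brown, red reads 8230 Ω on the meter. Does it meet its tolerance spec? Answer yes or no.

Grey → 8 (first significant figure)
Red → 2 (second significant figure)
Orange → 3 (third significant figure)
Brown → ×10 multiplier
Red → ±2% tolerance
823 × 10 = 8230 Ω
Allowed range: 8065.4 Ω to 8394.6 Ω.
8230 Ω lies inside that range.

yes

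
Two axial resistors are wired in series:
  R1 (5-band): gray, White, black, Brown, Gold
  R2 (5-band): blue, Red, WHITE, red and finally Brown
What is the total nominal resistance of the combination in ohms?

R1: grey, white, black → 890; brown ×10 → 8900 Ω.
R2: blue, red, white → 629; red ×10^2 → 62900 Ω.
Series: 8900 + 62900 = 71800 Ω.

71800 Ω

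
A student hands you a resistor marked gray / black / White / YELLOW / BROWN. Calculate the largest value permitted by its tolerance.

8170900 Ω

Grey → 8 (first significant figure)
Black → 0 (second significant figure)
White → 9 (third significant figure)
Yellow → ×10^4 multiplier
Brown → ±1% tolerance
809 × 10000 = 8090000 Ω
Largest = 8090000 × (1 + 1/100) = 8170900 Ω.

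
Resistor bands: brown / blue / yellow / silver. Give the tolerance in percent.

±10%

The last band, silver, is the tolerance band.
Silver corresponds to ±10%.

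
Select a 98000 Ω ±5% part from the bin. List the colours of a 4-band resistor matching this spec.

98000 Ω = 98 × 10^3.
9 → white
8 → grey
Multiplier 10^3 → orange.
±5% tolerance → gold.

white, grey, orange, gold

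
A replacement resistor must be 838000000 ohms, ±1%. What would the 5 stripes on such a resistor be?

grey, orange, grey, blue, brown

838000000 Ω = 838 × 10^6.
8 → grey
3 → orange
8 → grey
Multiplier 10^6 → blue.
±1% tolerance → brown.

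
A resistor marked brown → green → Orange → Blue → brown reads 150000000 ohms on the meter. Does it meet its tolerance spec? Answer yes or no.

no

Brown → 1 (first significant figure)
Green → 5 (second significant figure)
Orange → 3 (third significant figure)
Blue → ×10^6 multiplier
Brown → ±1% tolerance
153 × 1000000 = 153000000 Ω
Allowed range: 151470000 Ω to 154530000 Ω.
150000000 ohms lies outside that range.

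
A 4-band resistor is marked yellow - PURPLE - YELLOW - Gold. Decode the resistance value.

Yellow → 4 (first significant figure)
Violet → 7 (second significant figure)
Yellow → ×10^4 multiplier
47 × 10000 = 470000 Ω

470000 Ω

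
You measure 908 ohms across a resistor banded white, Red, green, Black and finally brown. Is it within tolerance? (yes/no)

White → 9 (first significant figure)
Red → 2 (second significant figure)
Green → 5 (third significant figure)
Black → ×1 multiplier
Brown → ±1% tolerance
925 × 1 = 925 Ω
Allowed range: 915.75 Ω to 934.25 Ω.
908 ohms lies outside that range.

no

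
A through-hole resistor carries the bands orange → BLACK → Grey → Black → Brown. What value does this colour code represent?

Orange → 3 (first significant figure)
Black → 0 (second significant figure)
Grey → 8 (third significant figure)
Black → ×1 multiplier
308 × 1 = 308 Ω

308 Ω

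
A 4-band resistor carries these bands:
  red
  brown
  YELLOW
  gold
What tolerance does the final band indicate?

The last band, gold, is the tolerance band.
Gold corresponds to ±5%.

±5%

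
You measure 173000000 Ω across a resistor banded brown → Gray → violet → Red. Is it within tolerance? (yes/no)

no

Brown → 1 (first significant figure)
Grey → 8 (second significant figure)
Violet → ×10^7 multiplier
Red → ±2% tolerance
18 × 10000000 = 180000000 Ω
Allowed range: 176400000 Ω to 183600000 Ω.
173000000 Ω lies outside that range.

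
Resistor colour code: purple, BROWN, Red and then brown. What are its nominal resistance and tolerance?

7100 Ω ±1%

Violet → 7 (first significant figure)
Brown → 1 (second significant figure)
Red → ×10^2 multiplier
Brown → ±1% tolerance
71 × 100 = 7100 Ω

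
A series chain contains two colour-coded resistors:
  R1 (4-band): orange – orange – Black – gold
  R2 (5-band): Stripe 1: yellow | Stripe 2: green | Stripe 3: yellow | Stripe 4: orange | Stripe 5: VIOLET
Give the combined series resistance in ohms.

R1: orange, orange → 33; black ×1 → 33 Ω.
R2: yellow, green, yellow → 454; orange ×10^3 → 454000 Ω.
Series: 33 + 454000 = 454033 Ω.

454033 Ω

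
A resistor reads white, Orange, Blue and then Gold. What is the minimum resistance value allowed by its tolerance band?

White → 9 (first significant figure)
Orange → 3 (second significant figure)
Blue → ×10^6 multiplier
Gold → ±5% tolerance
93 × 1000000 = 93000000 Ω
Minimum = 93000000 × (1 − 5/100) = 88350000 Ω.

88350000 Ω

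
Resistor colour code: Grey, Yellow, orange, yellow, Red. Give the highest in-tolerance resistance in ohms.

8598600 Ω

Grey → 8 (first significant figure)
Yellow → 4 (second significant figure)
Orange → 3 (third significant figure)
Yellow → ×10^4 multiplier
Red → ±2% tolerance
843 × 10000 = 8430000 Ω
Highest = 8430000 × (1 + 2/100) = 8598600 Ω.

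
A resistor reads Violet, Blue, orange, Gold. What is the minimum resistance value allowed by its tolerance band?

Violet → 7 (first significant figure)
Blue → 6 (second significant figure)
Orange → ×10^3 multiplier
Gold → ±5% tolerance
76 × 1000 = 76000 Ω
Minimum = 76000 × (1 − 5/100) = 72200 Ω.

72200 Ω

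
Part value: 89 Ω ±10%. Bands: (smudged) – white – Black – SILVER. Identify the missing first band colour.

89 Ω = 89 × 10^0.
The first band gives digit 8 of the significand, and 8 is grey.

grey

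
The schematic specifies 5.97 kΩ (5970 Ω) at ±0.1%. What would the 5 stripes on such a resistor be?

green, white, violet, brown, violet

5970 Ω = 597 × 10^1.
5 → green
9 → white
7 → violet
Multiplier 10^1 → brown.
±0.1% tolerance → violet.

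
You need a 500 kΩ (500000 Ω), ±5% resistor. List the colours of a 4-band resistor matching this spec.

green, black, yellow, gold

500000 Ω = 50 × 10^4.
5 → green
0 → black
Multiplier 10^4 → yellow.
±5% tolerance → gold.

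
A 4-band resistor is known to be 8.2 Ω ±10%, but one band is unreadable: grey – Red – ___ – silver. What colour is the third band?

gold

8.2 Ω = 82 × 10^-1.
The third band is the multiplier, 10^-1, which is gold.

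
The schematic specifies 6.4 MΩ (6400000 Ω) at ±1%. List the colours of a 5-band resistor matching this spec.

blue, yellow, black, yellow, brown

6400000 Ω = 640 × 10^4.
6 → blue
4 → yellow
0 → black
Multiplier 10^4 → yellow.
±1% tolerance → brown.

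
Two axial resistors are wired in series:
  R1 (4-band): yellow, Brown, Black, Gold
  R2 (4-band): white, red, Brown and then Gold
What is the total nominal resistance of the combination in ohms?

961 Ω

R1: yellow, brown → 41; black ×1 → 41 Ω.
R2: white, red → 92; brown ×10 → 920 Ω.
Series: 41 + 920 = 961 Ω.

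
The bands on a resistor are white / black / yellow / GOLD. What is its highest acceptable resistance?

White → 9 (first significant figure)
Black → 0 (second significant figure)
Yellow → ×10^4 multiplier
Gold → ±5% tolerance
90 × 10000 = 900000 Ω
Highest = 900000 × (1 + 5/100) = 945000 Ω.

945000 Ω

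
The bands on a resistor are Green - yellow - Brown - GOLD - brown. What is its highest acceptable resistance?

54.641 Ω

Green → 5 (first significant figure)
Yellow → 4 (second significant figure)
Brown → 1 (third significant figure)
Gold → ×0.1 multiplier
Brown → ±1% tolerance
541 × 0.1 = 54.1 Ω
Highest = 54.1 × (1 + 1/100) = 54.641 Ω.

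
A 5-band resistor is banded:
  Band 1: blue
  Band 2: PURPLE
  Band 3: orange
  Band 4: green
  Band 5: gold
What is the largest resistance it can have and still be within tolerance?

70665000 Ω

Blue → 6 (first significant figure)
Violet → 7 (second significant figure)
Orange → 3 (third significant figure)
Green → ×10^5 multiplier
Gold → ±5% tolerance
673 × 100000 = 67300000 Ω
Largest = 67300000 × (1 + 5/100) = 70665000 Ω.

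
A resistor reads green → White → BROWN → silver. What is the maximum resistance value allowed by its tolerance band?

649 Ω

Green → 5 (first significant figure)
White → 9 (second significant figure)
Brown → ×10 multiplier
Silver → ±10% tolerance
59 × 10 = 590 Ω
Maximum = 590 × (1 + 10/100) = 649 Ω.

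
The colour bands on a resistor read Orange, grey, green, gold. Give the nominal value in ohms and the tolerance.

3800000 Ω ±5%

Orange → 3 (first significant figure)
Grey → 8 (second significant figure)
Green → ×10^5 multiplier
Gold → ±5% tolerance
38 × 100000 = 3800000 Ω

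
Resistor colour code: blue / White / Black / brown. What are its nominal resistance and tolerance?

69 Ω ±1%

Blue → 6 (first significant figure)
White → 9 (second significant figure)
Black → ×1 multiplier
Brown → ±1% tolerance
69 × 1 = 69 Ω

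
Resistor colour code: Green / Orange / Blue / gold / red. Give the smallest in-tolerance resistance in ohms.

Green → 5 (first significant figure)
Orange → 3 (second significant figure)
Blue → 6 (third significant figure)
Gold → ×0.1 multiplier
Red → ±2% tolerance
536 × 0.1 = 53.6 Ω
Smallest = 53.6 × (1 − 2/100) = 52.528 Ω.

52.528 Ω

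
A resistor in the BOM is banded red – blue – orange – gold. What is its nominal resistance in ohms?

26000 Ω

Red → 2 (first significant figure)
Blue → 6 (second significant figure)
Orange → ×10^3 multiplier
26 × 1000 = 26000 Ω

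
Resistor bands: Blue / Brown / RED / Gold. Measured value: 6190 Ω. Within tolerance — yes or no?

yes

Blue → 6 (first significant figure)
Brown → 1 (second significant figure)
Red → ×10^2 multiplier
Gold → ±5% tolerance
61 × 100 = 6100 Ω
Allowed range: 5795 Ω to 6405 Ω.
6190 Ω lies inside that range.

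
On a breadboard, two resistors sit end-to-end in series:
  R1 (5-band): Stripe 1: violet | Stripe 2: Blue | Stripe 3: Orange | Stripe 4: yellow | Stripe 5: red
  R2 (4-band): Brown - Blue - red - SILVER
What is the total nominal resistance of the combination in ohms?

R1: violet, blue, orange → 763; yellow ×10^4 → 7630000 Ω.
R2: brown, blue → 16; red ×10^2 → 1600 Ω.
Series: 7630000 + 1600 = 7631600 Ω.

7631600 Ω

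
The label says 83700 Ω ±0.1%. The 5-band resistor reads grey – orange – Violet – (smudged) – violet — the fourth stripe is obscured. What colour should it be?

83700 Ω = 837 × 10^2.
The fourth band is the multiplier, 10^2, which is red.

red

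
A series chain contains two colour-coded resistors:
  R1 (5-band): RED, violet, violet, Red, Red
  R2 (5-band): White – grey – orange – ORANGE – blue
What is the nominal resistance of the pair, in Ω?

R1: red, violet, violet → 277; red ×10^2 → 27700 Ω.
R2: white, grey, orange → 983; orange ×10^3 → 983000 Ω.
Series: 27700 + 983000 = 1010700 Ω.

1010700 Ω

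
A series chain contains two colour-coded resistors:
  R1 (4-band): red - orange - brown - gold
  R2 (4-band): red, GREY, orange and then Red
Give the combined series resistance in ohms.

28230 Ω

R1: red, orange → 23; brown ×10 → 230 Ω.
R2: red, grey → 28; orange ×10^3 → 28000 Ω.
Series: 230 + 28000 = 28230 Ω.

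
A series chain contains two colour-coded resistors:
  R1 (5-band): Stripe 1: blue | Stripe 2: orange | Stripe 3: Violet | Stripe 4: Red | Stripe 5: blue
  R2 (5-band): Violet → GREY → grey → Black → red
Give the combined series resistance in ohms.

64488 Ω

R1: blue, orange, violet → 637; red ×10^2 → 63700 Ω.
R2: violet, grey, grey → 788; black ×1 → 788 Ω.
Series: 63700 + 788 = 64488 Ω.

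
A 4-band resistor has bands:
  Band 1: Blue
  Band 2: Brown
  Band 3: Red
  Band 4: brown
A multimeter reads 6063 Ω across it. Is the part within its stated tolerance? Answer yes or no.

Blue → 6 (first significant figure)
Brown → 1 (second significant figure)
Red → ×10^2 multiplier
Brown → ±1% tolerance
61 × 100 = 6100 Ω
Allowed range: 6039 Ω to 6161 Ω.
6063 Ω lies inside that range.

yes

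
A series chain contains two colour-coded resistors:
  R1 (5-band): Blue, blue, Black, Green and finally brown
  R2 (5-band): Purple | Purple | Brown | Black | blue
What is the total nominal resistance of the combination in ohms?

66000771 Ω

R1: blue, blue, black → 660; green ×10^5 → 66000000 Ω.
R2: violet, violet, brown → 771; black ×1 → 771 Ω.
Series: 66000000 + 771 = 66000771 Ω.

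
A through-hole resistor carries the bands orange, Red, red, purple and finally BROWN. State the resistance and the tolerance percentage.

3220000000 Ω ±1%

Orange → 3 (first significant figure)
Red → 2 (second significant figure)
Red → 2 (third significant figure)
Violet → ×10^7 multiplier
Brown → ±1% tolerance
322 × 10000000 = 3220000000 Ω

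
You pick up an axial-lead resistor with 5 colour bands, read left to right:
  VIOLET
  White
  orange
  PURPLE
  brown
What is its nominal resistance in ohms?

7930000000 Ω

Violet → 7 (first significant figure)
White → 9 (second significant figure)
Orange → 3 (third significant figure)
Violet → ×10^7 multiplier
793 × 10000000 = 7930000000 Ω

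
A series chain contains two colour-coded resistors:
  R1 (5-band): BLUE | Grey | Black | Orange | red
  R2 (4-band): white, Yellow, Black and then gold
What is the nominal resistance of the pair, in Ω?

R1: blue, grey, black → 680; orange ×10^3 → 680000 Ω.
R2: white, yellow → 94; black ×1 → 94 Ω.
Series: 680000 + 94 = 680094 Ω.

680094 Ω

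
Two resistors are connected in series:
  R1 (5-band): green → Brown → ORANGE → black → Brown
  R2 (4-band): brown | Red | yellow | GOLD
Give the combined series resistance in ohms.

R1: green, brown, orange → 513; black ×1 → 513 Ω.
R2: brown, red → 12; yellow ×10^4 → 120000 Ω.
Series: 513 + 120000 = 120513 Ω.

120513 Ω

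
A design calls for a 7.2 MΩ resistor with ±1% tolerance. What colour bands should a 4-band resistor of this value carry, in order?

7200000 Ω = 72 × 10^5.
7 → violet
2 → red
Multiplier 10^5 → green.
±1% tolerance → brown.

violet, red, green, brown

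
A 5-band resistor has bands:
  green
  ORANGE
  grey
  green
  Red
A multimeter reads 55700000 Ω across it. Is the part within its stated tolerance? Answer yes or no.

Green → 5 (first significant figure)
Orange → 3 (second significant figure)
Grey → 8 (third significant figure)
Green → ×10^5 multiplier
Red → ±2% tolerance
538 × 100000 = 53800000 Ω
Allowed range: 52724000 Ω to 54876000 Ω.
55700000 Ω lies outside that range.

no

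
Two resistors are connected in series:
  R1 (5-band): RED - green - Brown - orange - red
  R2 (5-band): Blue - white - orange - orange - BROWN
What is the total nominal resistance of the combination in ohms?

R1: red, green, brown → 251; orange ×10^3 → 251000 Ω.
R2: blue, white, orange → 693; orange ×10^3 → 693000 Ω.
Series: 251000 + 693000 = 944000 Ω.

944000 Ω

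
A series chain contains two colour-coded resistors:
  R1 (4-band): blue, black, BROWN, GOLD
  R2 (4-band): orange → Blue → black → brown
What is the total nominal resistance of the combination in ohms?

R1: blue, black → 60; brown ×10 → 600 Ω.
R2: orange, blue → 36; black ×1 → 36 Ω.
Series: 600 + 36 = 636 Ω.

636 Ω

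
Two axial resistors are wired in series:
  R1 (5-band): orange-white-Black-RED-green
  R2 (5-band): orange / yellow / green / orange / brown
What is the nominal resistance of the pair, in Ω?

384000 Ω

R1: orange, white, black → 390; red ×10^2 → 39000 Ω.
R2: orange, yellow, green → 345; orange ×10^3 → 345000 Ω.
Series: 39000 + 345000 = 384000 Ω.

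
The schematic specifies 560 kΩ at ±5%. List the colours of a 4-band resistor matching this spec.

560000 Ω = 56 × 10^4.
5 → green
6 → blue
Multiplier 10^4 → yellow.
±5% tolerance → gold.

green, blue, yellow, gold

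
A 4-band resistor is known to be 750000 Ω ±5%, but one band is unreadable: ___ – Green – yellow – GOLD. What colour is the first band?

750000 Ω = 75 × 10^4.
The first band gives digit 7 of the significand, and 7 is violet.

violet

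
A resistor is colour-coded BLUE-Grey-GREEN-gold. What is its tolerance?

±5%

The last band, gold, is the tolerance band.
Gold corresponds to ±5%.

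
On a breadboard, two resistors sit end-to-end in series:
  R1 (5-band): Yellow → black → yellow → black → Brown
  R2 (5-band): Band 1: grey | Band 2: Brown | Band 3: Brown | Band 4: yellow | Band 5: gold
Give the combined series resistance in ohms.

8110404 Ω

R1: yellow, black, yellow → 404; black ×1 → 404 Ω.
R2: grey, brown, brown → 811; yellow ×10^4 → 8110000 Ω.
Series: 404 + 8110000 = 8110404 Ω.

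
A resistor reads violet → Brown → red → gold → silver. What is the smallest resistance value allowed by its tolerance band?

64.08 Ω

Violet → 7 (first significant figure)
Brown → 1 (second significant figure)
Red → 2 (third significant figure)
Gold → ×0.1 multiplier
Silver → ±10% tolerance
712 × 0.1 = 71.2 Ω
Smallest = 71.2 × (1 − 10/100) = 64.08 Ω.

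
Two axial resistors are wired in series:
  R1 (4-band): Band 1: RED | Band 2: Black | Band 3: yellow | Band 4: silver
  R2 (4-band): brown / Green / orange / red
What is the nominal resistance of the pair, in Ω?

R1: red, black → 20; yellow ×10^4 → 200000 Ω.
R2: brown, green → 15; orange ×10^3 → 15000 Ω.
Series: 200000 + 15000 = 215000 Ω.

215000 Ω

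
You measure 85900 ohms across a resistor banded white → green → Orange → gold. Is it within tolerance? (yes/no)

White → 9 (first significant figure)
Green → 5 (second significant figure)
Orange → ×10^3 multiplier
Gold → ±5% tolerance
95 × 1000 = 95000 Ω
Allowed range: 90250 Ω to 99750 Ω.
85900 ohms lies outside that range.

no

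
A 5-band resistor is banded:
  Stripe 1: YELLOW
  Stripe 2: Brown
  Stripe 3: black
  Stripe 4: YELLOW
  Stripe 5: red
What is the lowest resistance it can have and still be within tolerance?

Yellow → 4 (first significant figure)
Brown → 1 (second significant figure)
Black → 0 (third significant figure)
Yellow → ×10^4 multiplier
Red → ±2% tolerance
410 × 10000 = 4100000 Ω
Lowest = 4100000 × (1 − 2/100) = 4018000 Ω.

4018000 Ω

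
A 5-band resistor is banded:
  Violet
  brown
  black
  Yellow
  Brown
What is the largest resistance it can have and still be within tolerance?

7171000 Ω

Violet → 7 (first significant figure)
Brown → 1 (second significant figure)
Black → 0 (third significant figure)
Yellow → ×10^4 multiplier
Brown → ±1% tolerance
710 × 10000 = 7100000 Ω
Largest = 7100000 × (1 + 1/100) = 7171000 Ω.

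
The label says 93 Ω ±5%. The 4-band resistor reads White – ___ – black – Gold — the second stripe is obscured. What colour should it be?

orange

93 Ω = 93 × 10^0.
The second band gives digit 3 of the significand, and 3 is orange.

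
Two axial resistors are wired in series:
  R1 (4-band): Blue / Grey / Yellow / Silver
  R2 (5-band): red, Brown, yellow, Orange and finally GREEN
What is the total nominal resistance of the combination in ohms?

R1: blue, grey → 68; yellow ×10^4 → 680000 Ω.
R2: red, brown, yellow → 214; orange ×10^3 → 214000 Ω.
Series: 680000 + 214000 = 894000 Ω.

894000 Ω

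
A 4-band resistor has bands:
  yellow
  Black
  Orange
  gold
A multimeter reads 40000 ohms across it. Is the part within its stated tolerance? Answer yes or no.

Yellow → 4 (first significant figure)
Black → 0 (second significant figure)
Orange → ×10^3 multiplier
Gold → ±5% tolerance
40 × 1000 = 40000 Ω
Allowed range: 38000 Ω to 42000 Ω.
40000 ohms lies inside that range.

yes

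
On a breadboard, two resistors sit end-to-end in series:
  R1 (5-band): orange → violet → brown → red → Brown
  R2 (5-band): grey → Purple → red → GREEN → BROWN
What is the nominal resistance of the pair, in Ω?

87237100 Ω

R1: orange, violet, brown → 371; red ×10^2 → 37100 Ω.
R2: grey, violet, red → 872; green ×10^5 → 87200000 Ω.
Series: 37100 + 87200000 = 87237100 Ω.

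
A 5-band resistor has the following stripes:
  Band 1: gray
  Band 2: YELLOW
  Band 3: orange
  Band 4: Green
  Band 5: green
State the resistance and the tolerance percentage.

Grey → 8 (first significant figure)
Yellow → 4 (second significant figure)
Orange → 3 (third significant figure)
Green → ×10^5 multiplier
Green → ±0.5% tolerance
843 × 100000 = 84300000 Ω

84300000 Ω ±0.5%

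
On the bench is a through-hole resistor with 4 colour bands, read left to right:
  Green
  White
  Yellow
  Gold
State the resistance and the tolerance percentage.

Green → 5 (first significant figure)
White → 9 (second significant figure)
Yellow → ×10^4 multiplier
Gold → ±5% tolerance
59 × 10000 = 590000 Ω

590000 Ω ±5%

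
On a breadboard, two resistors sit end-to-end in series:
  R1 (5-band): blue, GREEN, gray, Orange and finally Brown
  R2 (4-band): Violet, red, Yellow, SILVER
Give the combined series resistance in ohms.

R1: blue, green, grey → 658; orange ×10^3 → 658000 Ω.
R2: violet, red → 72; yellow ×10^4 → 720000 Ω.
Series: 658000 + 720000 = 1378000 Ω.

1378000 Ω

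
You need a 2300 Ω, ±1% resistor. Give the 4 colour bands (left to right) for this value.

2300 Ω = 23 × 10^2.
2 → red
3 → orange
Multiplier 10^2 → red.
±1% tolerance → brown.

red, orange, red, brown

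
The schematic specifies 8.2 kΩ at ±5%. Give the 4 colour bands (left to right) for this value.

8200 Ω = 82 × 10^2.
8 → grey
2 → red
Multiplier 10^2 → red.
±5% tolerance → gold.

grey, red, red, gold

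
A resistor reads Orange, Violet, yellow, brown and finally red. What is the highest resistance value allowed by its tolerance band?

Orange → 3 (first significant figure)
Violet → 7 (second significant figure)
Yellow → 4 (third significant figure)
Brown → ×10 multiplier
Red → ±2% tolerance
374 × 10 = 3740 Ω
Highest = 3740 × (1 + 2/100) = 3814.8 Ω.

3814.8 Ω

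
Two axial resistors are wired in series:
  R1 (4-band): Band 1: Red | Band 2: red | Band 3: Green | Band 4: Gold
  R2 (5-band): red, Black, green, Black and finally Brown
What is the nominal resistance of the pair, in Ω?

R1: red, red → 22; green ×10^5 → 2200000 Ω.
R2: red, black, green → 205; black ×1 → 205 Ω.
Series: 2200000 + 205 = 2200205 Ω.

2200205 Ω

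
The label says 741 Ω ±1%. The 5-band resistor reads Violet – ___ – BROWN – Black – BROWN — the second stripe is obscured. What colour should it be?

741 Ω = 741 × 10^0.
The second band gives digit 4 of the significand, and 4 is yellow.

yellow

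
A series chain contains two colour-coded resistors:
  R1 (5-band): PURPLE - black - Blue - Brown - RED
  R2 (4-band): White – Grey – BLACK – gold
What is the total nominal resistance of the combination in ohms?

7158 Ω

R1: violet, black, blue → 706; brown ×10 → 7060 Ω.
R2: white, grey → 98; black ×1 → 98 Ω.
Series: 7060 + 98 = 7158 Ω.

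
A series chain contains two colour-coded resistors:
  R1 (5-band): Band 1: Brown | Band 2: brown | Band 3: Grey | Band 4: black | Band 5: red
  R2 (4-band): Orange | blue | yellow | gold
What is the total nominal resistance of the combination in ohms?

R1: brown, brown, grey → 118; black ×1 → 118 Ω.
R2: orange, blue → 36; yellow ×10^4 → 360000 Ω.
Series: 118 + 360000 = 360118 Ω.

360118 Ω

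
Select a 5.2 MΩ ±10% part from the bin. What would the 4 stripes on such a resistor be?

5200000 Ω = 52 × 10^5.
5 → green
2 → red
Multiplier 10^5 → green.
±10% tolerance → silver.

green, red, green, silver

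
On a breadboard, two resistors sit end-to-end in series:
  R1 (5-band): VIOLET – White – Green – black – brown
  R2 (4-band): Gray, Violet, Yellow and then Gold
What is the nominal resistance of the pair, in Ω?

870795 Ω

R1: violet, white, green → 795; black ×1 → 795 Ω.
R2: grey, violet → 87; yellow ×10^4 → 870000 Ω.
Series: 795 + 870000 = 870795 Ω.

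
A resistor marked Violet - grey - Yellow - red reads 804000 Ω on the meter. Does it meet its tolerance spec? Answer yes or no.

no

Violet → 7 (first significant figure)
Grey → 8 (second significant figure)
Yellow → ×10^4 multiplier
Red → ±2% tolerance
78 × 10000 = 780000 Ω
Allowed range: 764400 Ω to 795600 Ω.
804000 Ω lies outside that range.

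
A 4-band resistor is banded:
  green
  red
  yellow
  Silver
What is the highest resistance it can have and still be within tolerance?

572000 Ω

Green → 5 (first significant figure)
Red → 2 (second significant figure)
Yellow → ×10^4 multiplier
Silver → ±10% tolerance
52 × 10000 = 520000 Ω
Highest = 520000 × (1 + 10/100) = 572000 Ω.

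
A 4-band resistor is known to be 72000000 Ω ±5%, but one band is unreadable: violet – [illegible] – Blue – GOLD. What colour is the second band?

red

72000000 Ω = 72 × 10^6.
The second band gives digit 2 of the significand, and 2 is red.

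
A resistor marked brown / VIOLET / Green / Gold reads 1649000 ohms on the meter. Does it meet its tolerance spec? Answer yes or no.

yes

Brown → 1 (first significant figure)
Violet → 7 (second significant figure)
Green → ×10^5 multiplier
Gold → ±5% tolerance
17 × 100000 = 1700000 Ω
Allowed range: 1615000 Ω to 1785000 Ω.
1649000 ohms lies inside that range.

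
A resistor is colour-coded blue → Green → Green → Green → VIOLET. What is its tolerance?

±0.1%

The last band, violet, is the tolerance band.
Violet corresponds to ±0.1%.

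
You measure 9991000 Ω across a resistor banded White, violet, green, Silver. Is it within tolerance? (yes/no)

yes

White → 9 (first significant figure)
Violet → 7 (second significant figure)
Green → ×10^5 multiplier
Silver → ±10% tolerance
97 × 100000 = 9700000 Ω
Allowed range: 8730000 Ω to 10670000 Ω.
9991000 Ω lies inside that range.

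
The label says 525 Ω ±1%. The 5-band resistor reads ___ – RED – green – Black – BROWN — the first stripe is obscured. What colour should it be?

525 Ω = 525 × 10^0.
The first band gives digit 5 of the significand, and 5 is green.

green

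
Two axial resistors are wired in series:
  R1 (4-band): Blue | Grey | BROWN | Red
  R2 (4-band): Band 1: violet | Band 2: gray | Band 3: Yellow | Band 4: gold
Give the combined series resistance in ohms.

R1: blue, grey → 68; brown ×10 → 680 Ω.
R2: violet, grey → 78; yellow ×10^4 → 780000 Ω.
Series: 680 + 780000 = 780680 Ω.

780680 Ω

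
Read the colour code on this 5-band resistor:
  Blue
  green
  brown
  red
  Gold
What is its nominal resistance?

Blue → 6 (first significant figure)
Green → 5 (second significant figure)
Brown → 1 (third significant figure)
Red → ×10^2 multiplier
651 × 100 = 65100 Ω

65100 Ω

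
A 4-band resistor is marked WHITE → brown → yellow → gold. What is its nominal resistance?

White → 9 (first significant figure)
Brown → 1 (second significant figure)
Yellow → ×10^4 multiplier
91 × 10000 = 910000 Ω

910000 Ω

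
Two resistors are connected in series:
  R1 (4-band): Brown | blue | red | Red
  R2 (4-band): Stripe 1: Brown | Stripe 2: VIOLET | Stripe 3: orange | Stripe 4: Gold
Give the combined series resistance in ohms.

18600 Ω

R1: brown, blue → 16; red ×10^2 → 1600 Ω.
R2: brown, violet → 17; orange ×10^3 → 17000 Ω.
Series: 1600 + 17000 = 18600 Ω.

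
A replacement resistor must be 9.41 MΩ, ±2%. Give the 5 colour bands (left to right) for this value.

white, yellow, brown, yellow, red

9410000 Ω = 941 × 10^4.
9 → white
4 → yellow
1 → brown
Multiplier 10^4 → yellow.
±2% tolerance → red.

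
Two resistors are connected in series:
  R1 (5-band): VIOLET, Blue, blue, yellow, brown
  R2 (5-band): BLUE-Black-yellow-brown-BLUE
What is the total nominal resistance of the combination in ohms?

7666040 Ω

R1: violet, blue, blue → 766; yellow ×10^4 → 7660000 Ω.
R2: blue, black, yellow → 604; brown ×10 → 6040 Ω.
Series: 7660000 + 6040 = 7666040 Ω.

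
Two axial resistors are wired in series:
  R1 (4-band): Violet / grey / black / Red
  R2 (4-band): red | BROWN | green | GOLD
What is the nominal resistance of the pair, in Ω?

2100078 Ω

R1: violet, grey → 78; black ×1 → 78 Ω.
R2: red, brown → 21; green ×10^5 → 2100000 Ω.
Series: 78 + 2100000 = 2100078 Ω.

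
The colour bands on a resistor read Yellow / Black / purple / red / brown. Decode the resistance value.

Yellow → 4 (first significant figure)
Black → 0 (second significant figure)
Violet → 7 (third significant figure)
Red → ×10^2 multiplier
407 × 100 = 40700 Ω

40700 Ω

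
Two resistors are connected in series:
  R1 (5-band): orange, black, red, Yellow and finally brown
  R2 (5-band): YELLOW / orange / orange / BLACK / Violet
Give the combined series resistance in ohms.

R1: orange, black, red → 302; yellow ×10^4 → 3020000 Ω.
R2: yellow, orange, orange → 433; black ×1 → 433 Ω.
Series: 3020000 + 433 = 3020433 Ω.

3020433 Ω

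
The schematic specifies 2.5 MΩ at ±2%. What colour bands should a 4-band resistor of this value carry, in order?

red, green, green, red

2500000 Ω = 25 × 10^5.
2 → red
5 → green
Multiplier 10^5 → green.
±2% tolerance → red.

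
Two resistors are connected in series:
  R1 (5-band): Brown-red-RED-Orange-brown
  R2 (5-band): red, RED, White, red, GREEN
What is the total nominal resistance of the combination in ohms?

R1: brown, red, red → 122; orange ×10^3 → 122000 Ω.
R2: red, red, white → 229; red ×10^2 → 22900 Ω.
Series: 122000 + 22900 = 144900 Ω.

144900 Ω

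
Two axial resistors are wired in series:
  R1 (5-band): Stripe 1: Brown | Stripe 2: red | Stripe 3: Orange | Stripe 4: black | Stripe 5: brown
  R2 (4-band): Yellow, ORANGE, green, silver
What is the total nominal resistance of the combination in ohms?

4300123 Ω

R1: brown, red, orange → 123; black ×1 → 123 Ω.
R2: yellow, orange → 43; green ×10^5 → 4300000 Ω.
Series: 123 + 4300000 = 4300123 Ω.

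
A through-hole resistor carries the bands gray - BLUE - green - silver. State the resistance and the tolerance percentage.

Grey → 8 (first significant figure)
Blue → 6 (second significant figure)
Green → ×10^5 multiplier
Silver → ±10% tolerance
86 × 100000 = 8600000 Ω

8600000 Ω ±10%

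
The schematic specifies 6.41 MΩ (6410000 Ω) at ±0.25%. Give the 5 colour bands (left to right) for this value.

6410000 Ω = 641 × 10^4.
6 → blue
4 → yellow
1 → brown
Multiplier 10^4 → yellow.
±0.25% tolerance → blue.

blue, yellow, brown, yellow, blue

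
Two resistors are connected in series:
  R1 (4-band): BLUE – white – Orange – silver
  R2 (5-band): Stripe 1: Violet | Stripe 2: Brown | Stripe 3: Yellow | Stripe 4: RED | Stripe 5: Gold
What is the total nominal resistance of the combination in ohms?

140400 Ω

R1: blue, white → 69; orange ×10^3 → 69000 Ω.
R2: violet, brown, yellow → 714; red ×10^2 → 71400 Ω.
Series: 69000 + 71400 = 140400 Ω.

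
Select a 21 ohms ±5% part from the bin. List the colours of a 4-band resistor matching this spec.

red, brown, black, gold

21 Ω = 21 × 10^0.
2 → red
1 → brown
Multiplier 10^0 → black.
±5% tolerance → gold.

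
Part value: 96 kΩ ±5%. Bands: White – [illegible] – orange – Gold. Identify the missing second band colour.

blue

96000 Ω = 96 × 10^3.
The second band gives digit 6 of the significand, and 6 is blue.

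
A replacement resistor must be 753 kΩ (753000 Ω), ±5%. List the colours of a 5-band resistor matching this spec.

753000 Ω = 753 × 10^3.
7 → violet
5 → green
3 → orange
Multiplier 10^3 → orange.
±5% tolerance → gold.

violet, green, orange, orange, gold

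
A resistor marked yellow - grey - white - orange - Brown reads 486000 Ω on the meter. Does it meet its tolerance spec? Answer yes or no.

yes

Yellow → 4 (first significant figure)
Grey → 8 (second significant figure)
White → 9 (third significant figure)
Orange → ×10^3 multiplier
Brown → ±1% tolerance
489 × 1000 = 489000 Ω
Allowed range: 484110 Ω to 493890 Ω.
486000 Ω lies inside that range.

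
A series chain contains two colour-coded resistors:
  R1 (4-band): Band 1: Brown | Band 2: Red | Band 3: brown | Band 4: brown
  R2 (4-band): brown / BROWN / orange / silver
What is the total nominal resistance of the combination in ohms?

R1: brown, red → 12; brown ×10 → 120 Ω.
R2: brown, brown → 11; orange ×10^3 → 11000 Ω.
Series: 120 + 11000 = 11120 Ω.

11120 Ω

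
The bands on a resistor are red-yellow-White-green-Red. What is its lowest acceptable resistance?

Red → 2 (first significant figure)
Yellow → 4 (second significant figure)
White → 9 (third significant figure)
Green → ×10^5 multiplier
Red → ±2% tolerance
249 × 100000 = 24900000 Ω
Lowest = 24900000 × (1 − 2/100) = 24402000 Ω.

24402000 Ω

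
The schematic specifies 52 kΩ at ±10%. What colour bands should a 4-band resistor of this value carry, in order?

green, red, orange, silver

52000 Ω = 52 × 10^3.
5 → green
2 → red
Multiplier 10^3 → orange.
±10% tolerance → silver.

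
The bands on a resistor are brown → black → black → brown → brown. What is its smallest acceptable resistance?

Brown → 1 (first significant figure)
Black → 0 (second significant figure)
Black → 0 (third significant figure)
Brown → ×10 multiplier
Brown → ±1% tolerance
100 × 10 = 1000 Ω
Smallest = 1000 × (1 − 1/100) = 990 Ω.

990 Ω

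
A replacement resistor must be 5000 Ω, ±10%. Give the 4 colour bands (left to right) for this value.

5000 Ω = 50 × 10^2.
5 → green
0 → black
Multiplier 10^2 → red.
±10% tolerance → silver.

green, black, red, silver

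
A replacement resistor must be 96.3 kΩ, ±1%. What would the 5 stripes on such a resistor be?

96300 Ω = 963 × 10^2.
9 → white
6 → blue
3 → orange
Multiplier 10^2 → red.
±1% tolerance → brown.

white, blue, orange, red, brown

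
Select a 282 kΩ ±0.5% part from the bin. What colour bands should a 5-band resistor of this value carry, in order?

red, grey, red, orange, green

282000 Ω = 282 × 10^3.
2 → red
8 → grey
2 → red
Multiplier 10^3 → orange.
±0.5% tolerance → green.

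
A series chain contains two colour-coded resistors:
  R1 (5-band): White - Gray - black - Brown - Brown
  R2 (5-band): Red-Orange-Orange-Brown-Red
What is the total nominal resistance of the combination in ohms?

12130 Ω

R1: white, grey, black → 980; brown ×10 → 9800 Ω.
R2: red, orange, orange → 233; brown ×10 → 2330 Ω.
Series: 9800 + 2330 = 12130 Ω.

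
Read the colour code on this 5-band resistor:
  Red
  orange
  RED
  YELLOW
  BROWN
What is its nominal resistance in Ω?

Red → 2 (first significant figure)
Orange → 3 (second significant figure)
Red → 2 (third significant figure)
Yellow → ×10^4 multiplier
232 × 10000 = 2320000 Ω

2320000 Ω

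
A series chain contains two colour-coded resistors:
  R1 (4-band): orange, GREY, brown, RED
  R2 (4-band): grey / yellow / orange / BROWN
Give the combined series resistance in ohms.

84380 Ω

R1: orange, grey → 38; brown ×10 → 380 Ω.
R2: grey, yellow → 84; orange ×10^3 → 84000 Ω.
Series: 380 + 84000 = 84380 Ω.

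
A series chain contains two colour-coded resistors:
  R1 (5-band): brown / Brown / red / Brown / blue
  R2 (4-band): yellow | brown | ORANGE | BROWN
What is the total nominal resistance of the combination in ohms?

42120 Ω

R1: brown, brown, red → 112; brown ×10 → 1120 Ω.
R2: yellow, brown → 41; orange ×10^3 → 41000 Ω.
Series: 1120 + 41000 = 42120 Ω.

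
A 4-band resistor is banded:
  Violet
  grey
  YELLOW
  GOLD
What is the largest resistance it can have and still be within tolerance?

Violet → 7 (first significant figure)
Grey → 8 (second significant figure)
Yellow → ×10^4 multiplier
Gold → ±5% tolerance
78 × 10000 = 780000 Ω
Largest = 780000 × (1 + 5/100) = 819000 Ω.

819000 Ω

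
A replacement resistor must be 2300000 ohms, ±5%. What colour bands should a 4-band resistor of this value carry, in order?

2300000 Ω = 23 × 10^5.
2 → red
3 → orange
Multiplier 10^5 → green.
±5% tolerance → gold.

red, orange, green, gold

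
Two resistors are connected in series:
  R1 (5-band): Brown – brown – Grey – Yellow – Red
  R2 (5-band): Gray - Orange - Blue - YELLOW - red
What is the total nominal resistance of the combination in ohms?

9540000 Ω

R1: brown, brown, grey → 118; yellow ×10^4 → 1180000 Ω.
R2: grey, orange, blue → 836; yellow ×10^4 → 8360000 Ω.
Series: 1180000 + 8360000 = 9540000 Ω.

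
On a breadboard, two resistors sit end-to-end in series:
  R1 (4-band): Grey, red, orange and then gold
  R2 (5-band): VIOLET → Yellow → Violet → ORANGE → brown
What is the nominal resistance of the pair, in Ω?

R1: grey, red → 82; orange ×10^3 → 82000 Ω.
R2: violet, yellow, violet → 747; orange ×10^3 → 747000 Ω.
Series: 82000 + 747000 = 829000 Ω.

829000 Ω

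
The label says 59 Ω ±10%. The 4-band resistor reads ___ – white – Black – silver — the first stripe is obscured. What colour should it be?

59 Ω = 59 × 10^0.
The first band gives digit 5 of the significand, and 5 is green.

green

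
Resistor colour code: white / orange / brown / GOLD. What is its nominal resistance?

930 Ω

White → 9 (first significant figure)
Orange → 3 (second significant figure)
Brown → ×10 multiplier
93 × 10 = 930 Ω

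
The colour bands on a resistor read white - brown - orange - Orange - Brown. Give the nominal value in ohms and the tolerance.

913000 Ω ±1%

White → 9 (first significant figure)
Brown → 1 (second significant figure)
Orange → 3 (third significant figure)
Orange → ×10^3 multiplier
Brown → ±1% tolerance
913 × 1000 = 913000 Ω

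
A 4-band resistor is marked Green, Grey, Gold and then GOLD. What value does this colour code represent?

Green → 5 (first significant figure)
Grey → 8 (second significant figure)
Gold → ×0.1 multiplier
58 × 0.1 = 5.8 Ω

5.8 Ω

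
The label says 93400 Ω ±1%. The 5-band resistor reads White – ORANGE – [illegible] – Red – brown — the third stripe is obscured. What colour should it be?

93400 Ω = 934 × 10^2.
The third band gives digit 4 of the significand, and 4 is yellow.

yellow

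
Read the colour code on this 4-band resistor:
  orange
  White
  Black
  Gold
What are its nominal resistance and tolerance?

39 Ω ±5%

Orange → 3 (first significant figure)
White → 9 (second significant figure)
Black → ×1 multiplier
Gold → ±5% tolerance
39 × 1 = 39 Ω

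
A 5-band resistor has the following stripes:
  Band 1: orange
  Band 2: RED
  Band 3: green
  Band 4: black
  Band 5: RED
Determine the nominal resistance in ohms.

325 Ω

Orange → 3 (first significant figure)
Red → 2 (second significant figure)
Green → 5 (third significant figure)
Black → ×1 multiplier
325 × 1 = 325 Ω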